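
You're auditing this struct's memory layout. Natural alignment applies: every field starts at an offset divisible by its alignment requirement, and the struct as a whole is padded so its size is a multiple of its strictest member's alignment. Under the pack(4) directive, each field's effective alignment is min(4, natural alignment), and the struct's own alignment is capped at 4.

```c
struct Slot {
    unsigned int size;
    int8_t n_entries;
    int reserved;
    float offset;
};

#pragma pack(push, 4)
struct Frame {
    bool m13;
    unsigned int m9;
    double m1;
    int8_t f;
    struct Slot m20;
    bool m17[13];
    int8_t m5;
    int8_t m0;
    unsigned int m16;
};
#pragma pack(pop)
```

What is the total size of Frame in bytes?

Slot: size at 0 (size 4, align 4) → ends 4; n_entries at 4 (size 1, align 1) → ends 5; pad 3 to align 4 for reserved; reserved at 8 (size 4, align 4) → ends 12; offset at 12 (size 4, align 4) → ends 16; total 16 bytes, alignment 4
m13 at 0 (size 1, align 1) → ends 1
pad 3 to align 4 for m9
m9 at 4 (size 4, align 4) → ends 8
m1 at 8 (size 8, align 4) → ends 16
f at 16 (size 1, align 1) → ends 17
pad 3 to align 4 for m20
m20 at 20 (size 16, align 4) → ends 36
m17 at 36 (size 13, align 1) → ends 49
m5 at 49 (size 1, align 1) → ends 50
m0 at 50 (size 1, align 1) → ends 51
pad 1 to align 4 for m16
m16 at 52 (size 4, align 4) → ends 56
total 56 bytes, alignment 4

56 bytes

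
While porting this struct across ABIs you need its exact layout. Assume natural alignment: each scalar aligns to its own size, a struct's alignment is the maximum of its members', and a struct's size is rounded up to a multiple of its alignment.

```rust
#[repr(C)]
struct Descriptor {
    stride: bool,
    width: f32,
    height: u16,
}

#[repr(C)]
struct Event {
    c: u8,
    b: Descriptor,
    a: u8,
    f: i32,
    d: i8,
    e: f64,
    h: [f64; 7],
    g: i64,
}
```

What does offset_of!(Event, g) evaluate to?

Descriptor: stride at 0 (size 1, align 1) → ends 1; pad 3 to align 4 for width; width at 4 (size 4, align 4) → ends 8; height at 8 (size 2, align 2) → ends 10; tail pad 2 to reach multiple of 4; total 12 bytes, alignment 4
c at 0 (size 1, align 1) → ends 1
pad 3 to align 4 for b
b at 4 (size 12, align 4) → ends 16
a at 16 (size 1, align 1) → ends 17
pad 3 to align 4 for f
f at 20 (size 4, align 4) → ends 24
d at 24 (size 1, align 1) → ends 25
pad 7 to align 8 for e
e at 32 (size 8, align 8) → ends 40
h at 40 (size 56, align 8) → ends 96
g at 96 (size 8, align 8) → ends 104

96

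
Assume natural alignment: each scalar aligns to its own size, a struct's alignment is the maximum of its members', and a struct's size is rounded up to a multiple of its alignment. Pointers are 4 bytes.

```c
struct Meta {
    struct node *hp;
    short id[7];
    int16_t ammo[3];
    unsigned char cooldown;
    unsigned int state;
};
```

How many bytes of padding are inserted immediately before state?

3

0..4  hp  (4B, 4-aligned)
4..18  id  (14B, 2-aligned)
18..24  ammo  (6B, 2-aligned)
24..25  cooldown  (1B, 1-aligned)
25..28  -- padding (3B)
28..32  state  (4B, 4-aligned)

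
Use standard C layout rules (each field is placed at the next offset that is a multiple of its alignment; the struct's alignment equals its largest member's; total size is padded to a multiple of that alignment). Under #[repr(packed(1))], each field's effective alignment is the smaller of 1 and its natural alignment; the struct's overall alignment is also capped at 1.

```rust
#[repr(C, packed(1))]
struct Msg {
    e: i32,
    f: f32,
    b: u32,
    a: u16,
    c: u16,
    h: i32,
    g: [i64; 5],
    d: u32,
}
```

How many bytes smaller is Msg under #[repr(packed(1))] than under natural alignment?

natural layout:
  0..4  e  (4B, 4-aligned)
  4..8  f  (4B, 4-aligned)
  8..12  b  (4B, 4-aligned)
  12..14  a  (2B, 2-aligned)
  14..16  c  (2B, 2-aligned)
  16..20  h  (4B, 4-aligned)
  20..24  -- padding (4B)
  24..64  g  (40B, 8-aligned)
  64..68  d  (4B, 4-aligned)
  68..72  -- tail padding (4B)
  sizeof = 72, alignof = 8
packed(1) layout:
  0..4  e  (4B, 1-aligned)
  4..8  f  (4B, 1-aligned)
  8..12  b  (4B, 1-aligned)
  12..14  a  (2B, 1-aligned)
  14..16  c  (2B, 1-aligned)
  16..20  h  (4B, 1-aligned)
  20..60  g  (40B, 1-aligned)
  60..64  d  (4B, 1-aligned)
  sizeof = 64, alignof = 1
72 − 64 = 8

8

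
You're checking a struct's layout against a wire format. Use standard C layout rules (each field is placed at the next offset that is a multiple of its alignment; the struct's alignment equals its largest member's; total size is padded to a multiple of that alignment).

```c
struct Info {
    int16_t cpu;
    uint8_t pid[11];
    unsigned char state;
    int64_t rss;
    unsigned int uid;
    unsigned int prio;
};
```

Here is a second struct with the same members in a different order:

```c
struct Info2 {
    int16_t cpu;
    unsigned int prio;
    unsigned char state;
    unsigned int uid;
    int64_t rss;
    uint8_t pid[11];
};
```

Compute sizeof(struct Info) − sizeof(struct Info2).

0..2  cpu  (2B, 2-aligned)
2..13  pid  (11B, 1-aligned)
13..14  state  (1B, 1-aligned)
14..16  -- padding (2B)
16..24  rss  (8B, 8-aligned)
24..28  uid  (4B, 4-aligned)
28..32  prio  (4B, 4-aligned)
sizeof = 32, alignof = 8
— Info2 —
0..2  cpu  (2B, 2-aligned)
2..4  -- padding (2B)
4..8  prio  (4B, 4-aligned)
8..9  state  (1B, 1-aligned)
9..12  -- padding (3B)
12..16  uid  (4B, 4-aligned)
16..24  rss  (8B, 8-aligned)
24..35  pid  (11B, 1-aligned)
35..40  -- tail padding (5B)
sizeof = 40, alignof = 8
32 − 40 = -8

-8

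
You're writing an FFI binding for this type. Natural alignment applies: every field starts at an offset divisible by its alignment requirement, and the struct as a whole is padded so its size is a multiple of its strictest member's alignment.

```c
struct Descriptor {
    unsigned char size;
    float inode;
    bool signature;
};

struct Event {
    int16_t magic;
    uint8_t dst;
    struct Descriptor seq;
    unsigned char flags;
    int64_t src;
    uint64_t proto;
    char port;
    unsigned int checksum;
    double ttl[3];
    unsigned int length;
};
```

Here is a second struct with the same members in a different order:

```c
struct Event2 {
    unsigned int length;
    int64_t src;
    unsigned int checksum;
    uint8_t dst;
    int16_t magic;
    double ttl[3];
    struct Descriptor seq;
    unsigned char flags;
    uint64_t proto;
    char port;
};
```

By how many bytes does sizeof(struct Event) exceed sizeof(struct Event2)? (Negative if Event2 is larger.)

0

Descriptor: size at 0 (size 1, align 1) → ends 1; pad 3 to align 4 for inode; inode at 4 (size 4, align 4) → ends 8; signature at 8 (size 1, align 1) → ends 9; tail pad 3 to reach multiple of 4; total 12 bytes, alignment 4
magic at 0 (size 2, align 2) → ends 2
dst at 2 (size 1, align 1) → ends 3
pad 1 to align 4 for seq
seq at 4 (size 12, align 4) → ends 16
flags at 16 (size 1, align 1) → ends 17
pad 7 to align 8 for src
src at 24 (size 8, align 8) → ends 32
proto at 32 (size 8, align 8) → ends 40
port at 40 (size 1, align 1) → ends 41
pad 3 to align 4 for checksum
checksum at 44 (size 4, align 4) → ends 48
ttl at 48 (size 24, align 8) → ends 72
length at 72 (size 4, align 4) → ends 76
tail pad 4 to reach multiple of 8
total 80 bytes, alignment 8
— Event2 —
length at 0 (size 4, align 4) → ends 4
pad 4 to align 8 for src
src at 8 (size 8, align 8) → ends 16
checksum at 16 (size 4, align 4) → ends 20
dst at 20 (size 1, align 1) → ends 21
pad 1 to align 2 for magic
magic at 22 (size 2, align 2) → ends 24
ttl at 24 (size 24, align 8) → ends 48
seq at 48 (size 12, align 4) → ends 60
flags at 60 (size 1, align 1) → ends 61
pad 3 to align 8 for proto
proto at 64 (size 8, align 8) → ends 72
port at 72 (size 1, align 1) → ends 73
tail pad 7 to reach multiple of 8
total 80 bytes, alignment 8
80 − 80 = 0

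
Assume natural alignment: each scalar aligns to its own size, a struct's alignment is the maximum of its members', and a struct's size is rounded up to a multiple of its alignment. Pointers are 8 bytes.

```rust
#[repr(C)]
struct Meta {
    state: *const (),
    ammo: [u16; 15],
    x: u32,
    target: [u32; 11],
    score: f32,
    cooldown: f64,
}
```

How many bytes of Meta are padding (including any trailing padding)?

6

@0: state [8B, align 8] → 8
@8: ammo [30B, align 2] → 38
+2 pad (align 4)
@40: x [4B, align 4] → 44
@44: target [44B, align 4] → 88
@88: score [4B, align 4] → 92
+4 pad (align 8)
@96: cooldown [8B, align 8] → 104
size 104, align 8
data bytes 98, size 104 → padding 6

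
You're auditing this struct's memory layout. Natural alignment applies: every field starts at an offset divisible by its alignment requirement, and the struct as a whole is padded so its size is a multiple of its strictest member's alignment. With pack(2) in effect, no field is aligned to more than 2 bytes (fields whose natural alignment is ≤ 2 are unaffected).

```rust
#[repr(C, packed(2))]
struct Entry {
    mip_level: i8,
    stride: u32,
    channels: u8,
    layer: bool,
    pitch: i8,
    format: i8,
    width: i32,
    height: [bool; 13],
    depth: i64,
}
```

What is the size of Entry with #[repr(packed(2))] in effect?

mip_level at 0 (size 1, align 1) → ends 1
pad 1 to align 2 for stride
stride at 2 (size 4, align 2) → ends 6
channels at 6 (size 1, align 1) → ends 7
layer at 7 (size 1, align 1) → ends 8
pitch at 8 (size 1, align 1) → ends 9
format at 9 (size 1, align 1) → ends 10
width at 10 (size 4, align 2) → ends 14
height at 14 (size 13, align 1) → ends 27
pad 1 to align 2 for depth
depth at 28 (size 8, align 2) → ends 36
total 36 bytes, alignment 2

36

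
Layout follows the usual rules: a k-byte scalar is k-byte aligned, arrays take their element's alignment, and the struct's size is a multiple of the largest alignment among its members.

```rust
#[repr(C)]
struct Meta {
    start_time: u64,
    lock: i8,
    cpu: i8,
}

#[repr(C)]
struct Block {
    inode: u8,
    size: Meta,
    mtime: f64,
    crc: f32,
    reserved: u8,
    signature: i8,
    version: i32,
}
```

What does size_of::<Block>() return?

48

Meta: @0: start_time [8B, align 8] → 8; @8: lock [1B, align 1] → 9; @9: cpu [1B, align 1] → 10; +6 tail pad (align 8); size 16, align 8
@0: inode [1B, align 1] → 1
+7 pad (align 8)
@8: size [16B, align 8] → 24
@24: mtime [8B, align 8] → 32
@32: crc [4B, align 4] → 36
@36: reserved [1B, align 1] → 37
@37: signature [1B, align 1] → 38
+2 pad (align 4)
@40: version [4B, align 4] → 44
+4 tail pad (align 8)
size 48, align 8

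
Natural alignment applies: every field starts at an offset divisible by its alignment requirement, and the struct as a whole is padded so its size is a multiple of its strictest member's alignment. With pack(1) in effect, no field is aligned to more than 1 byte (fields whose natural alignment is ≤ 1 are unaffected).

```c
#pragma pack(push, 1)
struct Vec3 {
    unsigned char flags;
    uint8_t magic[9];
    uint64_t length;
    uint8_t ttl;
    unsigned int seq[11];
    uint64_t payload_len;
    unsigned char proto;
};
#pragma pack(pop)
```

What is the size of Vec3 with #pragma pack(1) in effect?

72

@0: flags [1B, align 1] → 1
@1: magic [9B, align 1] → 10
@10: length [8B, align 1] → 18
@18: ttl [1B, align 1] → 19
@19: seq [44B, align 1] → 63
@63: payload_len [8B, align 1] → 71
@71: proto [1B, align 1] → 72
size 72, align 1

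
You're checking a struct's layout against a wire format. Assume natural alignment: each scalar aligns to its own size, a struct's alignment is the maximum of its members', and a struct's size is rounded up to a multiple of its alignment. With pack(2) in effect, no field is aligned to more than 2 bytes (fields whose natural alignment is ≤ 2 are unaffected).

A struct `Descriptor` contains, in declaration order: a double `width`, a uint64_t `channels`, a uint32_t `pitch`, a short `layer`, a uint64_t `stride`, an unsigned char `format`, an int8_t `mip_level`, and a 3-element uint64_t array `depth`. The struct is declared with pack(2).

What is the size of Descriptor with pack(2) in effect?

56

@0: width [8B, align 2] → 8
@8: channels [8B, align 2] → 16
@16: pitch [4B, align 2] → 20
@20: layer [2B, align 2] → 22
@22: stride [8B, align 2] → 30
@30: format [1B, align 1] → 31
@31: mip_level [1B, align 1] → 32
@32: depth [24B, align 2] → 56
size 56, align 2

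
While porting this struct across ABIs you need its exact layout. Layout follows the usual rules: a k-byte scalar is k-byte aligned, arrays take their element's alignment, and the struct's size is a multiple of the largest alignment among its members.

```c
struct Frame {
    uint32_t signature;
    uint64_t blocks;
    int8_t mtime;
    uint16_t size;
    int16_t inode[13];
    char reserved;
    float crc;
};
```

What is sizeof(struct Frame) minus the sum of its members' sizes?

10

0..4  signature  (4B, 4-aligned)
4..8  -- padding (4B)
8..16  blocks  (8B, 8-aligned)
16..17  mtime  (1B, 1-aligned)
17..18  -- padding (1B)
18..20  size  (2B, 2-aligned)
20..46  inode  (26B, 2-aligned)
46..47  reserved  (1B, 1-aligned)
47..48  -- padding (1B)
48..52  crc  (4B, 4-aligned)
52..56  -- tail padding (4B)
sizeof = 56, alignof = 8
data bytes 46, size 56 → padding 10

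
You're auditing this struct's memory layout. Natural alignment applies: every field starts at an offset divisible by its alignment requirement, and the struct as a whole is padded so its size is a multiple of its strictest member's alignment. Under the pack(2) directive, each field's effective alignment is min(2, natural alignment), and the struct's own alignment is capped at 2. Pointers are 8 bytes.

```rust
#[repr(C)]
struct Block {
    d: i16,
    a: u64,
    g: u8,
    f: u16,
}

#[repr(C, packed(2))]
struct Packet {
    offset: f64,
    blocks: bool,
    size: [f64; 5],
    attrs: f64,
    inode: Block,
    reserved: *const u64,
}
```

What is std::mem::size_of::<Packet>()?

Block: d at 0 (size 2, align 2) → ends 2; pad 6 to align 8 for a; a at 8 (size 8, align 8) → ends 16; g at 16 (size 1, align 1) → ends 17; pad 1 to align 2 for f; f at 18 (size 2, align 2) → ends 20; tail pad 4 to reach multiple of 8; total 24 bytes, alignment 8
offset at 0 (size 8, align 2) → ends 8
blocks at 8 (size 1, align 1) → ends 9
pad 1 to align 2 for size
size at 10 (size 40, align 2) → ends 50
attrs at 50 (size 8, align 2) → ends 58
inode at 58 (size 24, align 2) → ends 82
reserved at 82 (size 8, align 2) → ends 90
total 90 bytes, alignment 2

90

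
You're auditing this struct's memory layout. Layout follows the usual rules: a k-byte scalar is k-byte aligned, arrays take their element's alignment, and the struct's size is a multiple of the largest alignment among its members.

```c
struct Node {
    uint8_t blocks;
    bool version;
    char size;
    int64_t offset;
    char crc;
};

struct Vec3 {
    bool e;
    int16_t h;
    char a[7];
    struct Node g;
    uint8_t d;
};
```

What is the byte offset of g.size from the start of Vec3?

Node: 0..1  blocks  (1B, 1-aligned); 1..2  version  (1B, 1-aligned); 2..3  size  (1B, 1-aligned); 3..8  -- padding (5B); 8..16  offset  (8B, 8-aligned); 16..17  crc  (1B, 1-aligned); 17..24  -- tail padding (7B); sizeof = 24, alignof = 8
0..1  e  (1B, 1-aligned)
1..2  -- padding (1B)
2..4  h  (2B, 2-aligned)
4..11  a  (7B, 1-aligned)
11..16  -- padding (5B)
16..40  g  (24B, 8-aligned)
within Node: size at 2
16 + 2 = 18

18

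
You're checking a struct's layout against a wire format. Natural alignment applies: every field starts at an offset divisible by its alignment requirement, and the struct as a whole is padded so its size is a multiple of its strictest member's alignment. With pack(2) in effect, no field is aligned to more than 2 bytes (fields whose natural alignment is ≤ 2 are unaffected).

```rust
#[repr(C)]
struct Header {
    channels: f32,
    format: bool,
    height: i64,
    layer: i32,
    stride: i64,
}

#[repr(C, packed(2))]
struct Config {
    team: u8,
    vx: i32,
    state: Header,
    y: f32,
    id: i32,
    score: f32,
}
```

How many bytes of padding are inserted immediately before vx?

1

Header: 0..4  channels  (4B, 4-aligned); 4..5  format  (1B, 1-aligned); 5..8  -- padding (3B); 8..16  height  (8B, 8-aligned); 16..20  layer  (4B, 4-aligned); 20..24  -- padding (4B); 24..32  stride  (8B, 8-aligned); sizeof = 32, alignof = 8
0..1  team  (1B, 1-aligned)
1..2  -- padding (1B)
2..6  vx  (4B, 2-aligned)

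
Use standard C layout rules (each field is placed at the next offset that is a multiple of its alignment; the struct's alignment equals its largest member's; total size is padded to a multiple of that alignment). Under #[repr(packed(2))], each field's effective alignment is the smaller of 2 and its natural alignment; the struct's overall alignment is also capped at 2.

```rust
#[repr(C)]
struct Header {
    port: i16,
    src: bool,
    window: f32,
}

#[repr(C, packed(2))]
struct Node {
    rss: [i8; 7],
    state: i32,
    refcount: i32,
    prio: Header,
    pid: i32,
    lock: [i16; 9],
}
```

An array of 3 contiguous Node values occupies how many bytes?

138

Header: 0..2  port  (2B, 2-aligned); 2..3  src  (1B, 1-aligned); 3..4  -- padding (1B); 4..8  window  (4B, 4-aligned); sizeof = 8, alignof = 4
0..7  rss  (7B, 1-aligned)
7..8  -- padding (1B)
8..12  state  (4B, 2-aligned)
12..16  refcount  (4B, 2-aligned)
16..24  prio  (8B, 2-aligned)
24..28  pid  (4B, 2-aligned)
28..46  lock  (18B, 2-aligned)
sizeof = 46, alignof = 2
array of 3: 3 × 46 = 138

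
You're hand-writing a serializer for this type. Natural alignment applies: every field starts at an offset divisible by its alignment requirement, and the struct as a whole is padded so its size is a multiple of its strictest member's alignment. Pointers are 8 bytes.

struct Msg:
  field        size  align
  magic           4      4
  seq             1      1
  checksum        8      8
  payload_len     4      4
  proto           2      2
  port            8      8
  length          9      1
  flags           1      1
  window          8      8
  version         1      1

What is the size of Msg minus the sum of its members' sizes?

18

0..4  magic  (4B, 4-aligned)
4..5  seq  (1B, 1-aligned)
5..8  -- padding (3B)
8..16  checksum  (8B, 8-aligned)
16..20  payload_len  (4B, 4-aligned)
20..22  proto  (2B, 2-aligned)
22..24  -- padding (2B)
24..32  port  (8B, 8-aligned)
32..41  length  (9B, 1-aligned)
41..42  flags  (1B, 1-aligned)
42..48  -- padding (6B)
48..56  window  (8B, 8-aligned)
56..57  version  (1B, 1-aligned)
57..64  -- tail padding (7B)
sizeof = 64, alignof = 8
data bytes 46, size 64 → padding 18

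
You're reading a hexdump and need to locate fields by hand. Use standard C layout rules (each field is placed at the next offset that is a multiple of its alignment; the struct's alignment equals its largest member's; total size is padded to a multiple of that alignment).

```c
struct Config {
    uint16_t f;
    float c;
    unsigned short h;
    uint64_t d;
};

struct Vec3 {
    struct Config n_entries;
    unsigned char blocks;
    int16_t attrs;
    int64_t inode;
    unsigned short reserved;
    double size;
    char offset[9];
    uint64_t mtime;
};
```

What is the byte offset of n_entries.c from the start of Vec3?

Config: f at 0 (size 2, align 2) → ends 2; pad 2 to align 4 for c; c at 4 (size 4, align 4) → ends 8; h at 8 (size 2, align 2) → ends 10; pad 6 to align 8 for d; d at 16 (size 8, align 8) → ends 24; total 24 bytes, alignment 8
n_entries at 0 (size 24, align 8) → ends 24
within Config: c at 4
0 + 4 = 4

4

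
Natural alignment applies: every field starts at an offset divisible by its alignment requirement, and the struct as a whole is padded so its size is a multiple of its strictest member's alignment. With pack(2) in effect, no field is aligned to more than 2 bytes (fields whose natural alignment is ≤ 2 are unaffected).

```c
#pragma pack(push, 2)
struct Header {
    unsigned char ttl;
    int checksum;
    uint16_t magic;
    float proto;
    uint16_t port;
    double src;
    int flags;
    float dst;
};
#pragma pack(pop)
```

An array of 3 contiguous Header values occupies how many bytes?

90

0..1  ttl  (1B, 1-aligned)
1..2  -- padding (1B)
2..6  checksum  (4B, 2-aligned)
6..8  magic  (2B, 2-aligned)
8..12  proto  (4B, 2-aligned)
12..14  port  (2B, 2-aligned)
14..22  src  (8B, 2-aligned)
22..26  flags  (4B, 2-aligned)
26..30  dst  (4B, 2-aligned)
sizeof = 30, alignof = 2
array of 3: 3 × 30 = 90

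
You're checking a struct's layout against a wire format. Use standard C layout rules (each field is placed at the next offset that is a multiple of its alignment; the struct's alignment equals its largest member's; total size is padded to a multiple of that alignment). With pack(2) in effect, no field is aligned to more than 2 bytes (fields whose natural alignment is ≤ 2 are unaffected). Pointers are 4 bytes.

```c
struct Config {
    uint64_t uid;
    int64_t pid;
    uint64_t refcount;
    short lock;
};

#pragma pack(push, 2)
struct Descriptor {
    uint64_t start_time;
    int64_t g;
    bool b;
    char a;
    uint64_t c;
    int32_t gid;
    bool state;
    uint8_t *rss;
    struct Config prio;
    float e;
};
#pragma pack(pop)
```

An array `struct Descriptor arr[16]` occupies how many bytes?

1152

Config: @0: uid [8B, align 8] → 8; @8: pid [8B, align 8] → 16; @16: refcount [8B, align 8] → 24; @24: lock [2B, align 2] → 26; +6 tail pad (align 8); size 32, align 8
@0: start_time [8B, align 2] → 8
@8: g [8B, align 2] → 16
@16: b [1B, align 1] → 17
@17: a [1B, align 1] → 18
@18: c [8B, align 2] → 26
@26: gid [4B, align 2] → 30
@30: state [1B, align 1] → 31
+1 pad (align 2)
@32: rss [4B, align 2] → 36
@36: prio [32B, align 2] → 68
@68: e [4B, align 2] → 72
size 72, align 2
array of 16: 16 × 72 = 1152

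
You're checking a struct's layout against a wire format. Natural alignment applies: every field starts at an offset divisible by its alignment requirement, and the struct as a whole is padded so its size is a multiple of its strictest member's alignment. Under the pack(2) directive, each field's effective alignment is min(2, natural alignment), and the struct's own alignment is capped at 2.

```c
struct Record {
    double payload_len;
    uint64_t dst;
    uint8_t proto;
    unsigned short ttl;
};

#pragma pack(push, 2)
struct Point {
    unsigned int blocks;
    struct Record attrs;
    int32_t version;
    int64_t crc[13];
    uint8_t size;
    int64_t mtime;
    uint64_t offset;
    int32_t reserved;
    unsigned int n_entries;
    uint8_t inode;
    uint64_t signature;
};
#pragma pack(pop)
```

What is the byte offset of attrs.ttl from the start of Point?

22

Record: payload_len at 0 (size 8, align 8) → ends 8; dst at 8 (size 8, align 8) → ends 16; proto at 16 (size 1, align 1) → ends 17; pad 1 to align 2 for ttl; ttl at 18 (size 2, align 2) → ends 20; tail pad 4 to reach multiple of 8; total 24 bytes, alignment 8
blocks at 0 (size 4, align 2) → ends 4
attrs at 4 (size 24, align 2) → ends 28
within Record: ttl at 18
4 + 18 = 22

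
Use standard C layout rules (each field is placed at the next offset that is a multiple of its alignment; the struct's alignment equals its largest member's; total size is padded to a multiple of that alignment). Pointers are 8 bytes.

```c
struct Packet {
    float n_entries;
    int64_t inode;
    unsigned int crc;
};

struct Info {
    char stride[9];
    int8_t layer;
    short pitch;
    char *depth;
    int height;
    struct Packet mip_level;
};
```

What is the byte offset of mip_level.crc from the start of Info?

Packet: @0: n_entries [4B, align 4] → 4; +4 pad (align 8); @8: inode [8B, align 8] → 16; @16: crc [4B, align 4] → 20; +4 tail pad (align 8); size 24, align 8
@0: stride [9B, align 1] → 9
@9: layer [1B, align 1] → 10
@10: pitch [2B, align 2] → 12
+4 pad (align 8)
@16: depth [8B, align 8] → 24
@24: height [4B, align 4] → 28
+4 pad (align 8)
@32: mip_level [24B, align 8] → 56
within Packet: crc at 16
32 + 16 = 48

48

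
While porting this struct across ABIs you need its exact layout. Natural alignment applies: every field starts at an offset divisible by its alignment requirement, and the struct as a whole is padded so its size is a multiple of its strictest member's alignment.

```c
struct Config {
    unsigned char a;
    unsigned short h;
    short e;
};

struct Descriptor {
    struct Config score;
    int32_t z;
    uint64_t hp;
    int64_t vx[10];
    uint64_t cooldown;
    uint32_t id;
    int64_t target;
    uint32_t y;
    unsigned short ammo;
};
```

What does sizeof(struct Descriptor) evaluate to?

136

Config: 0..1  a  (1B, 1-aligned); 1..2  -- padding (1B); 2..4  h  (2B, 2-aligned); 4..6  e  (2B, 2-aligned); sizeof = 6, alignof = 2
0..6  score  (6B, 2-aligned)
6..8  -- padding (2B)
8..12  z  (4B, 4-aligned)
12..16  -- padding (4B)
16..24  hp  (8B, 8-aligned)
24..104  vx  (80B, 8-aligned)
104..112  cooldown  (8B, 8-aligned)
112..116  id  (4B, 4-aligned)
116..120  -- padding (4B)
120..128  target  (8B, 8-aligned)
128..132  y  (4B, 4-aligned)
132..134  ammo  (2B, 2-aligned)
134..136  -- tail padding (2B)
sizeof = 136, alignof = 8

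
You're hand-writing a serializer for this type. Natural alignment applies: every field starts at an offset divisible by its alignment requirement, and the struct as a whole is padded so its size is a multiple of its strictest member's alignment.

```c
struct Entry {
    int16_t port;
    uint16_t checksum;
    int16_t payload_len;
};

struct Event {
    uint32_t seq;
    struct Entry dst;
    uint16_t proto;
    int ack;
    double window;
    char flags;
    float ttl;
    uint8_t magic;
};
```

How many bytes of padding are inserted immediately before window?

0

Entry: @0: port [2B, align 2] → 2; @2: checksum [2B, align 2] → 4; @4: payload_len [2B, align 2] → 6; size 6, align 2
@0: seq [4B, align 4] → 4
@4: dst [6B, align 2] → 10
@10: proto [2B, align 2] → 12
@12: ack [4B, align 4] → 16
@16: window [8B, align 8] → 24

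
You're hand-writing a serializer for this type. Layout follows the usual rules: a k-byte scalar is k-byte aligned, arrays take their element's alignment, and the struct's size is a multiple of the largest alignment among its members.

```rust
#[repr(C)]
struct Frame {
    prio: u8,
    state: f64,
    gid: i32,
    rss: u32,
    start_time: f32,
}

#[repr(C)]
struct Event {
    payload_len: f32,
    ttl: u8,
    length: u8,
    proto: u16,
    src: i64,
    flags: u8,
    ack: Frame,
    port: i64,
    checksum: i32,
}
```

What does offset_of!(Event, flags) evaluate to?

16

Frame: @0: prio [1B, align 1] → 1; +7 pad (align 8); @8: state [8B, align 8] → 16; @16: gid [4B, align 4] → 20; @20: rss [4B, align 4] → 24; @24: start_time [4B, align 4] → 28; +4 tail pad (align 8); size 32, align 8
@0: payload_len [4B, align 4] → 4
@4: ttl [1B, align 1] → 5
@5: length [1B, align 1] → 6
@6: proto [2B, align 2] → 8
@8: src [8B, align 8] → 16
@16: flags [1B, align 1] → 17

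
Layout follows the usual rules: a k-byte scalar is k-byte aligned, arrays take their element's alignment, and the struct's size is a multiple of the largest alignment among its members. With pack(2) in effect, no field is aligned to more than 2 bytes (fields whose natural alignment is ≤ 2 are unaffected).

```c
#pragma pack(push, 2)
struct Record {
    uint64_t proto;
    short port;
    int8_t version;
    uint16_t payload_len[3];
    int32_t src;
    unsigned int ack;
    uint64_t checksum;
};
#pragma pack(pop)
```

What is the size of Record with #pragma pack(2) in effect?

34

proto at 0 (size 8, align 2) → ends 8
port at 8 (size 2, align 2) → ends 10
version at 10 (size 1, align 1) → ends 11
pad 1 to align 2 for payload_len
payload_len at 12 (size 6, align 2) → ends 18
src at 18 (size 4, align 2) → ends 22
ack at 22 (size 4, align 2) → ends 26
checksum at 26 (size 8, align 2) → ends 34
total 34 bytes, alignment 2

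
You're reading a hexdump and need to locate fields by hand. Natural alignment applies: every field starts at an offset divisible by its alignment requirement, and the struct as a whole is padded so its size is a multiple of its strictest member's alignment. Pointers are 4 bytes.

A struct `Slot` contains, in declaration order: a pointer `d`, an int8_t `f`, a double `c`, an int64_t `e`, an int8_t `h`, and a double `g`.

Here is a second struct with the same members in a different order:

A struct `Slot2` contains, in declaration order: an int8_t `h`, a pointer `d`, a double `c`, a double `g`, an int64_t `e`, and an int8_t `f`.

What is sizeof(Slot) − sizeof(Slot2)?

0

@0: d [4B, align 4] → 4
@4: f [1B, align 1] → 5
+3 pad (align 8)
@8: c [8B, align 8] → 16
@16: e [8B, align 8] → 24
@24: h [1B, align 1] → 25
+7 pad (align 8)
@32: g [8B, align 8] → 40
size 40, align 8
— Slot2 —
@0: h [1B, align 1] → 1
+3 pad (align 4)
@4: d [4B, align 4] → 8
@8: c [8B, align 8] → 16
@16: g [8B, align 8] → 24
@24: e [8B, align 8] → 32
@32: f [1B, align 1] → 33
+7 tail pad (align 8)
size 40, align 8
40 − 40 = 0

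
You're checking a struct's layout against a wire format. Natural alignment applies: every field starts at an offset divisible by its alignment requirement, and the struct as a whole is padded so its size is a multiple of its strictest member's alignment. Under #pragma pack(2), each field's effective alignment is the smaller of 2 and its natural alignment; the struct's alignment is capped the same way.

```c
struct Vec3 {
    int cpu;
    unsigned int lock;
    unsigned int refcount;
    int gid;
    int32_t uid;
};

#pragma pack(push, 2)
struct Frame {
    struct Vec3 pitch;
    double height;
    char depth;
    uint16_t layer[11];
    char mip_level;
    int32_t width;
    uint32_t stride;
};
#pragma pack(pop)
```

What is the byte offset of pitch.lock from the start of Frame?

Vec3: @0: cpu [4B, align 4] → 4; @4: lock [4B, align 4] → 8; @8: refcount [4B, align 4] → 12; @12: gid [4B, align 4] → 16; @16: uid [4B, align 4] → 20; size 20, align 4
@0: pitch [20B, align 2] → 20
within Vec3: lock at 4
0 + 4 = 4

4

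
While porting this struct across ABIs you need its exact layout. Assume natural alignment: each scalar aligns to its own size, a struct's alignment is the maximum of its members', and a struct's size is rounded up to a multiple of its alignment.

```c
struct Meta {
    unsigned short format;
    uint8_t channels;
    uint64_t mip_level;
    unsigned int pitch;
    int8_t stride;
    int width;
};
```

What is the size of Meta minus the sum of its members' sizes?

12

@0: format [2B, align 2] → 2
@2: channels [1B, align 1] → 3
+5 pad (align 8)
@8: mip_level [8B, align 8] → 16
@16: pitch [4B, align 4] → 20
@20: stride [1B, align 1] → 21
+3 pad (align 4)
@24: width [4B, align 4] → 28
+4 tail pad (align 8)
size 32, align 8
data bytes 20, size 32 → padding 12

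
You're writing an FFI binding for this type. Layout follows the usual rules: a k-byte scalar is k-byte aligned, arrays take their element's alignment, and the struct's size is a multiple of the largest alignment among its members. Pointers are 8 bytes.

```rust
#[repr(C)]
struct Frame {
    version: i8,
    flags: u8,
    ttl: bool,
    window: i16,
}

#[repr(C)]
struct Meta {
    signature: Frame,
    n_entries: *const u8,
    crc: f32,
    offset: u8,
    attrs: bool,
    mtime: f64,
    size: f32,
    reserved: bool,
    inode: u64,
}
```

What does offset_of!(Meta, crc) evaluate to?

16

Frame: version at 0 (size 1, align 1) → ends 1; flags at 1 (size 1, align 1) → ends 2; ttl at 2 (size 1, align 1) → ends 3; pad 1 to align 2 for window; window at 4 (size 2, align 2) → ends 6; total 6 bytes, alignment 2
signature at 0 (size 6, align 2) → ends 6
pad 2 to align 8 for n_entries
n_entries at 8 (size 8, align 8) → ends 16
crc at 16 (size 4, align 4) → ends 20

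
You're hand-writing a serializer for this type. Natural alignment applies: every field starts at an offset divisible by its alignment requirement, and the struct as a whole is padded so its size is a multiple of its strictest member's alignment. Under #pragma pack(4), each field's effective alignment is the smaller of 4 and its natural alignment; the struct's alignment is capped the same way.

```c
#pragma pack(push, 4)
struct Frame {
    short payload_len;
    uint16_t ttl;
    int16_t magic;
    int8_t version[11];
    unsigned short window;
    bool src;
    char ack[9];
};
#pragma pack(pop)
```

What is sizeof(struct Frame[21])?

0..2  payload_len  (2B, 2-aligned)
2..4  ttl  (2B, 2-aligned)
4..6  magic  (2B, 2-aligned)
6..17  version  (11B, 1-aligned)
17..18  -- padding (1B)
18..20  window  (2B, 2-aligned)
20..21  src  (1B, 1-aligned)
21..30  ack  (9B, 1-aligned)
sizeof = 30, alignof = 2
array of 21: 21 × 30 = 630

630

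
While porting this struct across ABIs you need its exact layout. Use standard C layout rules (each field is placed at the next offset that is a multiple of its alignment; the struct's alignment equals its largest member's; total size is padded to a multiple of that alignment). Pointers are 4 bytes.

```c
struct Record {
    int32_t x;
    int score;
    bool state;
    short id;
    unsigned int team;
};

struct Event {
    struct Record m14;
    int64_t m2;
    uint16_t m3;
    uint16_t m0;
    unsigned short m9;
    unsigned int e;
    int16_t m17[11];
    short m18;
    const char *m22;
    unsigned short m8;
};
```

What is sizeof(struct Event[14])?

Record: @0: x [4B, align 4] → 4; @4: score [4B, align 4] → 8; @8: state [1B, align 1] → 9; +1 pad (align 2); @10: id [2B, align 2] → 12; @12: team [4B, align 4] → 16; size 16, align 4
@0: m14 [16B, align 4] → 16
@16: m2 [8B, align 8] → 24
@24: m3 [2B, align 2] → 26
@26: m0 [2B, align 2] → 28
@28: m9 [2B, align 2] → 30
+2 pad (align 4)
@32: e [4B, align 4] → 36
@36: m17 [22B, align 2] → 58
@58: m18 [2B, align 2] → 60
@60: m22 [4B, align 4] → 64
@64: m8 [2B, align 2] → 66
+6 tail pad (align 8)
size 72, align 8
array of 14: 14 × 72 = 1008

1008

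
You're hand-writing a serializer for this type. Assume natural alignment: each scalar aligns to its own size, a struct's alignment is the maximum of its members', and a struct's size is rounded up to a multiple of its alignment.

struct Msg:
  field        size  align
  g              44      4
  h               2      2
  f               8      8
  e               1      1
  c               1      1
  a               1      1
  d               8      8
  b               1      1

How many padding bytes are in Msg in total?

14

0..44  g  (44B, 4-aligned)
44..46  h  (2B, 2-aligned)
46..48  -- padding (2B)
48..56  f  (8B, 8-aligned)
56..57  e  (1B, 1-aligned)
57..58  c  (1B, 1-aligned)
58..59  a  (1B, 1-aligned)
59..64  -- padding (5B)
64..72  d  (8B, 8-aligned)
72..73  b  (1B, 1-aligned)
73..80  -- tail padding (7B)
sizeof = 80, alignof = 8
data bytes 66, size 80 → padding 14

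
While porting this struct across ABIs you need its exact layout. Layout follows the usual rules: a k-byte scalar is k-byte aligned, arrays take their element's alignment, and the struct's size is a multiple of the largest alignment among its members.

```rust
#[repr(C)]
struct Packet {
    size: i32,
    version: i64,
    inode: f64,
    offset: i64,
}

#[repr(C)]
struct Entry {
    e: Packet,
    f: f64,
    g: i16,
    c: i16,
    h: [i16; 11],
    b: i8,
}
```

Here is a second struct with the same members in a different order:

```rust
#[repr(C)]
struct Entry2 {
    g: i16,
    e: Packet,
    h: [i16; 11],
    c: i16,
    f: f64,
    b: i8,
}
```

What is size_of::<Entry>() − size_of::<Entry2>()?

-8

Packet: size at 0 (size 4, align 4) → ends 4; pad 4 to align 8 for version; version at 8 (size 8, align 8) → ends 16; inode at 16 (size 8, align 8) → ends 24; offset at 24 (size 8, align 8) → ends 32; total 32 bytes, alignment 8
e at 0 (size 32, align 8) → ends 32
f at 32 (size 8, align 8) → ends 40
g at 40 (size 2, align 2) → ends 42
c at 42 (size 2, align 2) → ends 44
h at 44 (size 22, align 2) → ends 66
b at 66 (size 1, align 1) → ends 67
tail pad 5 to reach multiple of 8
total 72 bytes, alignment 8
— Entry2 —
g at 0 (size 2, align 2) → ends 2
pad 6 to align 8 for e
e at 8 (size 32, align 8) → ends 40
h at 40 (size 22, align 2) → ends 62
c at 62 (size 2, align 2) → ends 64
f at 64 (size 8, align 8) → ends 72
b at 72 (size 1, align 1) → ends 73
tail pad 7 to reach multiple of 8
total 80 bytes, alignment 8
72 − 80 = -8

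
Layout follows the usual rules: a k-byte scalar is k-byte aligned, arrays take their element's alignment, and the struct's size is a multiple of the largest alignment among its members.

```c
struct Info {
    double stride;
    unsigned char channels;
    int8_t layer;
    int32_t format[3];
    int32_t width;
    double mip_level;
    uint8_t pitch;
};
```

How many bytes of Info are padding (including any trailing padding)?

@0: stride [8B, align 8] → 8
@8: channels [1B, align 1] → 9
@9: layer [1B, align 1] → 10
+2 pad (align 4)
@12: format [12B, align 4] → 24
@24: width [4B, align 4] → 28
+4 pad (align 8)
@32: mip_level [8B, align 8] → 40
@40: pitch [1B, align 1] → 41
+7 tail pad (align 8)
size 48, align 8
data bytes 35, size 48 → padding 13

13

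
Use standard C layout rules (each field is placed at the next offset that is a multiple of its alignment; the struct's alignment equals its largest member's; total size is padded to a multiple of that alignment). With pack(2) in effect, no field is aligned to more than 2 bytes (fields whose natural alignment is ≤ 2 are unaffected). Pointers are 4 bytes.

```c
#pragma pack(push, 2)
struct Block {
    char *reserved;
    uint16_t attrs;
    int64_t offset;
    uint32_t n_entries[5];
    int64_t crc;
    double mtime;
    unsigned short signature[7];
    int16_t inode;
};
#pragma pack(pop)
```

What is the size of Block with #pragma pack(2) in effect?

66

0..4  reserved  (4B, 2-aligned)
4..6  attrs  (2B, 2-aligned)
6..14  offset  (8B, 2-aligned)
14..34  n_entries  (20B, 2-aligned)
34..42  crc  (8B, 2-aligned)
42..50  mtime  (8B, 2-aligned)
50..64  signature  (14B, 2-aligned)
64..66  inode  (2B, 2-aligned)
sizeof = 66, alignof = 2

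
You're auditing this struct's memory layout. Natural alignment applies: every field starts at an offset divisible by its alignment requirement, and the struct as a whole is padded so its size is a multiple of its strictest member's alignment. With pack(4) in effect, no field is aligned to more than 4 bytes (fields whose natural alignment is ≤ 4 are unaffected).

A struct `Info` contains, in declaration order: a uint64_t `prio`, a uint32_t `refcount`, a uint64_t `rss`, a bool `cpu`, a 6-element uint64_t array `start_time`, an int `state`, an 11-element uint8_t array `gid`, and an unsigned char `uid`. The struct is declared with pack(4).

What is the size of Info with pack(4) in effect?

@0: prio [8B, align 4] → 8
@8: refcount [4B, align 4] → 12
@12: rss [8B, align 4] → 20
@20: cpu [1B, align 1] → 21
+3 pad (align 4)
@24: start_time [48B, align 4] → 72
@72: state [4B, align 4] → 76
@76: gid [11B, align 1] → 87
@87: uid [1B, align 1] → 88
size 88, align 4

88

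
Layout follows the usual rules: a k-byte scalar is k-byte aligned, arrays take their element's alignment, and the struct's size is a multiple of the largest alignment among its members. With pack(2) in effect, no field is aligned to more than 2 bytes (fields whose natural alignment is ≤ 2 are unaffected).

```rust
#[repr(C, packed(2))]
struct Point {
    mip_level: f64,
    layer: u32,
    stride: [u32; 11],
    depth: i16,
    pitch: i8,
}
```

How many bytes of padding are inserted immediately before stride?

@0: mip_level [8B, align 2] → 8
@8: layer [4B, align 2] → 12
@12: stride [44B, align 2] → 56

0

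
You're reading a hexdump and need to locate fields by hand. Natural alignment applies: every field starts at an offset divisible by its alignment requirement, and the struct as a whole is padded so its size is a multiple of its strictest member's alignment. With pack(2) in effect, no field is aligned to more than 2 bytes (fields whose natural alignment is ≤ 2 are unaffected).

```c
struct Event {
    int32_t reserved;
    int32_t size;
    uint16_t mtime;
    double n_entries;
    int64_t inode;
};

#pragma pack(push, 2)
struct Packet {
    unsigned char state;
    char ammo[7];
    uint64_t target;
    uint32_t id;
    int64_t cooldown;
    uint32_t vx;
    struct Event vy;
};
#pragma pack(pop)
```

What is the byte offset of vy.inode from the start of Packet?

56

Event: @0: reserved [4B, align 4] → 4; @4: size [4B, align 4] → 8; @8: mtime [2B, align 2] → 10; +6 pad (align 8); @16: n_entries [8B, align 8] → 24; @24: inode [8B, align 8] → 32; size 32, align 8
@0: state [1B, align 1] → 1
@1: ammo [7B, align 1] → 8
@8: target [8B, align 2] → 16
@16: id [4B, align 2] → 20
@20: cooldown [8B, align 2] → 28
@28: vx [4B, align 2] → 32
@32: vy [32B, align 2] → 64
within Event: inode at 24
32 + 24 = 56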